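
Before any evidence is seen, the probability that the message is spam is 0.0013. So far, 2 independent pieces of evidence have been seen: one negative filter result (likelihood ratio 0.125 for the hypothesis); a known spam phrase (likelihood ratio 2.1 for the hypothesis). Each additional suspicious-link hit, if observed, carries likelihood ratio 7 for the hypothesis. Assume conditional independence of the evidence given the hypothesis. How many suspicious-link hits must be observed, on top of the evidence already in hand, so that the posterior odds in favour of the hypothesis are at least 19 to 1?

6

Prior odds = 0.0013/0.9987 = 13/9987.
Combined Bayes factor of the evidence already in hand = 0.125 × 2.1 = 0.2625.
Odds after that evidence = (13/9987) × 0.2625 = 91/266320.
Target odds = 19.
Need 7ⁿ ≥ 19 ÷ (91/266320) = 5060080/91.
7⁵ = 16807 falls short of 5060080/91 but 7⁶ = 117649 reaches it, so n = 6.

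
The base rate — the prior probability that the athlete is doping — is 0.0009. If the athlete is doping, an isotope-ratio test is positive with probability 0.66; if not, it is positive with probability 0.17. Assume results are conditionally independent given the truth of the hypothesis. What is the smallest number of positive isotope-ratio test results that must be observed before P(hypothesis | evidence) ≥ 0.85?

7

Prior odds = 0.0009/0.9991 = 9/9991.
Likelihood ratio of a positive = 0.66/0.17 = 66/17.
Target posterior odds = 0.85/0.15 = 17/3.
Require (66/17)ⁿ ≥ 17/3 ÷ (9/9991) = 169847/27.
(66/17)⁶ ≈3424.29 falls short of 169847/27 but (66/17)⁷ ≈13294.3 reaches it, so n = 7.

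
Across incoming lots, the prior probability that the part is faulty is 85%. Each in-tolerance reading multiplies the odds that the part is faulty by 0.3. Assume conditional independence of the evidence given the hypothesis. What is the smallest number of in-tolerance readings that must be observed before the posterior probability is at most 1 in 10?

4

Prior odds: 0.85 ÷ 0.15 = 17/3.
Likelihood ratio per in-tolerance reading = 0.3.
Target odds: 0.1 ÷ 0.9 = 1/9.
Require 0.3ⁿ ≤ 1/9 ÷ (17/3) = 1/51.
0.3³ = 0.027 is still above 1/51 but 0.3⁴ = 0.0081 is at or below it, so n = 4.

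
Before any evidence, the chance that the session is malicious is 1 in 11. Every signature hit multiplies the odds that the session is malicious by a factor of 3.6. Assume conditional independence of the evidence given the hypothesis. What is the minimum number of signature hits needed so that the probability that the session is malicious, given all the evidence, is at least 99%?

6

Prior odds = (1/11)/(10/11) = 0.1.
Likelihood ratio per signature hit = 3.6.
Target odds: 0.99 ÷ 0.01 = 99.
Require 3.6ⁿ ≥ 99 ÷ 0.1 = 990.
3.6⁵ = 604.66176 falls short of 990 but 3.6⁶ = 34012224/15625 reaches it, so n = 6.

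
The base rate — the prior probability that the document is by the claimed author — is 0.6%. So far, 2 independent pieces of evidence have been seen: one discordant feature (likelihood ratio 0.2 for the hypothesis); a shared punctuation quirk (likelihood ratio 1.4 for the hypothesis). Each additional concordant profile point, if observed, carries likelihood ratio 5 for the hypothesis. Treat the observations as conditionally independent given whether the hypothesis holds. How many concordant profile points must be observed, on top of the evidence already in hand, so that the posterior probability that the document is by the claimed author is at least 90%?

Prior odds = 0.006/0.994 = 3/497.
Combined Bayes factor of the evidence already in hand = 0.2 × 1.4 = 0.28.
Odds after that evidence = (3/497) × 0.28 = 3/1775.
Target odds = 0.9/0.1 = 9.
Need 5ⁿ ≥ 9 ÷ (3/1775) = 5325.
5⁵ = 3125 falls short of 5325 but 5⁶ = 15625 reaches it, so n = 6.

6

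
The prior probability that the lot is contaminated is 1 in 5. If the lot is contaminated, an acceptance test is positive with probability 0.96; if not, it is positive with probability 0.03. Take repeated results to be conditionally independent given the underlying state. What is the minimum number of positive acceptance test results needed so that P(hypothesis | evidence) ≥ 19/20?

2

Prior odds = 0.2/0.8 = 0.25.
Likelihood ratio of a positive = 0.96/0.03 = 32.
Target odds: 0.95 ÷ 0.05 = 19.
Need 0.25 × 32ⁿ ≥ 19, i.e. 32ⁿ ≥ 76.
32¹ = 32 falls short of 76 but 32² = 1024 reaches it, so n = 2.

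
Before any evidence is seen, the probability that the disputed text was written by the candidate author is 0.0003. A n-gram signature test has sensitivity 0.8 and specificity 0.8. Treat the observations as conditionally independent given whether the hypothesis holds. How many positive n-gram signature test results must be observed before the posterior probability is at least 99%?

Prior odds: 0.0003 ÷ 0.9997 = 3/9997.
False-positive rate = 1 − 0.8 = 0.2; likelihood ratio of a positive = 0.8/0.2 = 4.
Target odds: 0.99 ÷ 0.01 = 99.
Need (3/9997) × 4ⁿ ≥ 99, i.e. 4ⁿ ≥ 329901.
4⁹ = 262144 falls short of 329901 but 4¹⁰ = 1048576 reaches it, so n = 10.

10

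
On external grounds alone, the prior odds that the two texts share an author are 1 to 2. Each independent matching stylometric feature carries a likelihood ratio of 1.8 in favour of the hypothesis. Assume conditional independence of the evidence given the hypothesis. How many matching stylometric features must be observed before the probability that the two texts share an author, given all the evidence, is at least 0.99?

Prior odds = 0.5.
Likelihood ratio per matching stylometric feature = 1.8.
Target odds: 0.99 ÷ 0.01 = 99.
Need 0.5 × 1.8ⁿ ≥ 99, i.e. 1.8ⁿ ≥ 198.
1.8⁸ = 43046721/390625 falls short of 198 but 1.8⁹ = 387420489/1953125 reaches it, so n = 9.

9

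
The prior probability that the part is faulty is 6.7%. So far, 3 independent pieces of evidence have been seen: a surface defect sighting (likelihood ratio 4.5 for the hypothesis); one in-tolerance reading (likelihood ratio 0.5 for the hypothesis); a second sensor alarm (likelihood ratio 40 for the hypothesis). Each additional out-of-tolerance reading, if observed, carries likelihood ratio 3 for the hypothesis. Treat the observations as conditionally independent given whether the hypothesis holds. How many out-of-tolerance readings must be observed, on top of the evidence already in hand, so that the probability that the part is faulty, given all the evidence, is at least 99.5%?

4

Prior odds = 0.067/0.933 = 67/933.
Combined Bayes factor of the evidence already in hand = 4.5 × 0.5 × 40 = 90.
Odds after that evidence = (67/933) × 90 = 2010/311.
Target odds = 0.995/0.005 = 199.
Need 3ⁿ ≥ 199 ÷ (2010/311) = 61889/2010.
3³ = 27 falls short of 61889/2010 but 3⁴ = 81 reaches it, so n = 4.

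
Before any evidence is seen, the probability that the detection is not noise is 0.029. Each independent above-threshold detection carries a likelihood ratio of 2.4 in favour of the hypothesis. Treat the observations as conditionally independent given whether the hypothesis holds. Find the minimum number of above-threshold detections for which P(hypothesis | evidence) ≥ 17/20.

6

Prior odds: 0.029 ÷ 0.971 = 29/971.
Likelihood ratio per above-threshold detection = 2.4.
Target posterior odds = 0.85/0.15 = 17/3.
Require 2.4ⁿ ≥ 17/3 ÷ (29/971) = 16507/87.
2.4⁵ = 79.62624 falls short of 16507/87 but 2.4⁶ = 2985984/15625 reaches it, so n = 6.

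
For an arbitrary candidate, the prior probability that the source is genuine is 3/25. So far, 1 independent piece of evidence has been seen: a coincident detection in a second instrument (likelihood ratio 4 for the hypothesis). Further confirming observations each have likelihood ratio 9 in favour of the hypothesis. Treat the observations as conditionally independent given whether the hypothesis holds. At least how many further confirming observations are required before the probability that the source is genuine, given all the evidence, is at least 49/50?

3

Prior odds = 0.12/0.88 = 3/22.
Bayes factor of the evidence already in hand = 4.
Odds after that evidence = (3/22) × 4 = 6/11.
Target odds = 0.98/0.02 = 49.
Need 9ⁿ ≥ 49 ÷ (6/11) = 539/6.
9² = 81 falls short of 539/6 but 9³ = 729 reaches it, so n = 3.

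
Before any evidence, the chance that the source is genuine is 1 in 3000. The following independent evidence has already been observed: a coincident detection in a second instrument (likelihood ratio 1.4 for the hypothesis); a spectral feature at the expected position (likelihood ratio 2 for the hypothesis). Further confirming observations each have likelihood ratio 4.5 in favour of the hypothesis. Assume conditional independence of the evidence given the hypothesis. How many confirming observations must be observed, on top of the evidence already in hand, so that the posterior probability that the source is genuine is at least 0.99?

Prior odds = (1/3000)/(2999/3000) = 1/2999.
Combined Bayes factor of the evidence already in hand = 1.4 × 2 = 2.8.
Odds after that evidence = (1/2999) × 2.8 = 14/14995.
Target odds = 0.99/0.01 = 99.
Need 4.5ⁿ ≥ 99 ÷ (14/14995) = 1484505/14.
4.5⁷ = 4782969/128 falls short of 1484505/14 but 4.5⁸ = 43046721/256 reaches it, so n = 8.

8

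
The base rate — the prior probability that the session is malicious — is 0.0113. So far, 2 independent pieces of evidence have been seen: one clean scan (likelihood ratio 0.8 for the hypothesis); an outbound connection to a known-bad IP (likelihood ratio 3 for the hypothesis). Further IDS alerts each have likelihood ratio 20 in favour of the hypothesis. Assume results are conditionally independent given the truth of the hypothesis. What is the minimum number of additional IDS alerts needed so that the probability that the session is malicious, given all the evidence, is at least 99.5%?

Prior odds = 0.0113/0.9887 = 113/9887.
Combined Bayes factor of the evidence already in hand = 0.8 × 3 = 2.4.
Odds after that evidence = (113/9887) × 2.4 = 1356/49435.
Target odds = 0.995/0.005 = 199.
Need 20ⁿ ≥ 199 ÷ (1356/49435) = 9837565/1356.
20² = 400 falls short of 9837565/1356 but 20³ = 8000 reaches it, so n = 3.

3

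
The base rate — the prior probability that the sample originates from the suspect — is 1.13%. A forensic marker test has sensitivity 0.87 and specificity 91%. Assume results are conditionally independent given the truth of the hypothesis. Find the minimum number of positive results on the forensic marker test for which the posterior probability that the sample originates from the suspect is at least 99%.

4

Prior odds = 0.0113/0.9887 = 113/9887.
False-positive rate = 1 − 0.91 = 0.09; likelihood ratio of a positive = 0.87/0.09 = 29/3.
Target odds: 0.99 ÷ 0.01 = 99.
Need (113/9887) × (29/3)ⁿ ≥ 99, i.e. (29/3)ⁿ ≥ 978813/113.
(29/3)³ = 24389/27 falls short of 978813/113 but (29/3)⁴ = 707281/81 reaches it, so n = 4.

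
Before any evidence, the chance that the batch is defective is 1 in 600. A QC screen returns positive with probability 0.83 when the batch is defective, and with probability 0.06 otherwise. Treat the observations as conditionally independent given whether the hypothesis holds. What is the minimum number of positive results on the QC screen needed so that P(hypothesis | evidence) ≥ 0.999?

6

Prior odds = (1/600)/(599/600) = 1/599.
Likelihood ratio of a positive result = 0.83/0.06 = 83/6.
Target odds: 0.999 ÷ 0.001 = 999.
Need (1/599) × (83/6)ⁿ ≥ 999, i.e. (83/6)ⁿ ≥ 598401.
(83/6)⁵ ≈506564 falls short of 598401 but (83/6)⁶ ≈7.00747e+06 reaches it, so n = 6.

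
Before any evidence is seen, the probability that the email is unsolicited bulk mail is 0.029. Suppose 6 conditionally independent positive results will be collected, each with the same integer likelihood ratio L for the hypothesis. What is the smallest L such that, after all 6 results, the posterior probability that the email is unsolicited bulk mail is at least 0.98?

Prior odds = 0.029/0.971 = 29/971.
Target odds = 0.98/0.02 = 49.
Need L⁶ ≥ 49 ÷ (29/971) = 47579/29.
3⁶ = 729 < 47579/29 ≤ 4096 = 4⁶, so L = 4.

4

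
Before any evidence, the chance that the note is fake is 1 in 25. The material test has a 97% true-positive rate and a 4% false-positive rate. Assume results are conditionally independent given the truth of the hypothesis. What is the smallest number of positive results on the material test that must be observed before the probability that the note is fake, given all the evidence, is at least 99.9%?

Prior odds: 0.04 ÷ 0.96 = 1/24.
Likelihood ratio of a positive result = 0.97/0.04 = 24.25.
Target odds: 0.999 ÷ 0.001 = 999.
Need (1/24) × 24.25ⁿ ≥ 999, i.e. 24.25ⁿ ≥ 23976.
24.25³ = 912673/64 falls short of 23976 but 24.25⁴ = 88529281/256 reaches it, so n = 4.

4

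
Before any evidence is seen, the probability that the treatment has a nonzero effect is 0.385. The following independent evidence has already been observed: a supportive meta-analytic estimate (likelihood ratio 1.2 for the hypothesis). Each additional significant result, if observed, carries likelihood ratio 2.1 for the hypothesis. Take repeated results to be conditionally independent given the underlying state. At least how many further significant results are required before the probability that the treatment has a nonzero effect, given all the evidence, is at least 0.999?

Prior odds = 0.385/0.615 = 77/123.
Bayes factor of the evidence already in hand = 1.2.
Odds after that evidence = (77/123) × 1.2 = 154/205.
Target odds = 0.999/0.001 = 999.
Need 2.1ⁿ ≥ 999 ÷ (154/205) = 204795/154.
2.1⁹ ≈794.28 falls short of 204795/154 but 2.1¹⁰ ≈1667.99 reaches it, so n = 10.

10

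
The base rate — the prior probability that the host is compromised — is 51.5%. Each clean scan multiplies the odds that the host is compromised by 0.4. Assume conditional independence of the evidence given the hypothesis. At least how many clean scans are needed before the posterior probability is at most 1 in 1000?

Prior odds = 0.515/0.485 = 103/97.
Likelihood ratio per clean scan = 0.4.
Target odds: 0.001 ÷ 0.999 = 1/999.
Require 0.4ⁿ ≤ 1/999 ÷ (103/97) = 97/102897.
0.4⁷ = 128/78125 is still above 97/102897 but 0.4⁸ = 256/390625 is at or below it, so n = 8.

8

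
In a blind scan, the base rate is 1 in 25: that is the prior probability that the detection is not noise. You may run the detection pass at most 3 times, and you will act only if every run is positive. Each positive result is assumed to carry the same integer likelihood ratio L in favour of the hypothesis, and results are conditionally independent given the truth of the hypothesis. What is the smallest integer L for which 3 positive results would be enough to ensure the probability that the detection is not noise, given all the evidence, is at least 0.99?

14

Prior odds = 0.04/0.96 = 1/24.
Target odds = 0.99/0.01 = 99.
Need L³ ≥ 99 ÷ (1/24) = 2376.
13³ = 2197 < 2376 ≤ 2744 = 14³, so L = 14.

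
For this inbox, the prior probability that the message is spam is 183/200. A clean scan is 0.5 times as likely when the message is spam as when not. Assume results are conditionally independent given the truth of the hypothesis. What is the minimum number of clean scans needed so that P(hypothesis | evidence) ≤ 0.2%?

Prior odds = 0.915/0.085 = 183/17.
Likelihood ratio per clean scan = 0.5.
Target posterior odds = 0.002/0.998 = 1/499.
Need (183/17) × 0.5ⁿ ≤ 1/499, i.e. 0.5ⁿ ≤ 17/91317.
0.5¹² = 1/4096 is still above 17/91317 but 0.5¹³ = 1/8192 is at or below it, so n = 13.

13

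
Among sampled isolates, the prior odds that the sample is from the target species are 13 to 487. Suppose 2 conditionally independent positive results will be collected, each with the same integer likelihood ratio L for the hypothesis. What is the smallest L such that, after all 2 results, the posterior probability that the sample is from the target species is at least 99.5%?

Prior odds = 13/487.
Target odds = 0.995/0.005 = 199.
Need L² ≥ 199 ÷ (13/487) = 96913/13.
86² = 7396 < 96913/13 ≤ 7569 = 87², so L = 87.

87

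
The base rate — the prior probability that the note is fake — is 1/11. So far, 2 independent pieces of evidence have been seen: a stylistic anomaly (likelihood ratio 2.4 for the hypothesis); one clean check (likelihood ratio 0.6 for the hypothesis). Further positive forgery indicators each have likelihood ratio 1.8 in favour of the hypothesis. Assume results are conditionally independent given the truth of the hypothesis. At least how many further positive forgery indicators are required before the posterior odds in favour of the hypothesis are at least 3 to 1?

Prior odds = (1/11)/(10/11) = 0.1.
Combined Bayes factor of the evidence already in hand = 2.4 × 0.6 = 1.44.
Odds after that evidence = 0.1 × 1.44 = 0.144.
Target odds = 3.
Need 1.8ⁿ ≥ 3 ÷ 0.144 = 125/6.
1.8⁵ = 18.89568 falls short of 125/6 but 1.8⁶ = 531441/15625 reaches it, so n = 6.

6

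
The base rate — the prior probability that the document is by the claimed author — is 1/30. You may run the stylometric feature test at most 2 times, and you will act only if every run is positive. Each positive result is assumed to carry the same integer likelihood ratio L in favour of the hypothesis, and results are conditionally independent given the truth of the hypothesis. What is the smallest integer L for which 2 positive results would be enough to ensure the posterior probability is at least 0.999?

Prior odds = (1/30)/(29/30) = 1/29.
Target odds = 0.999/0.001 = 999.
Need L² ≥ 999 ÷ (1/29) = 28971.
170² = 28900 < 28971 ≤ 29241 = 171², so L = 171.

171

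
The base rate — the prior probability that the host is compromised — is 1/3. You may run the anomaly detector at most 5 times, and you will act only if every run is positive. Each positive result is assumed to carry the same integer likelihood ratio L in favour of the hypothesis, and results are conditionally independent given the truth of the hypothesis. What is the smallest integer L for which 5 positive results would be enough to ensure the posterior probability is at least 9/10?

Prior odds = (1/3)/(2/3) = 0.5.
Target odds = 0.9/0.1 = 9.
Need L⁵ ≥ 9 ÷ 0.5 = 18.
1⁵ = 1 < 18 ≤ 32 = 2⁵, so L = 2.

2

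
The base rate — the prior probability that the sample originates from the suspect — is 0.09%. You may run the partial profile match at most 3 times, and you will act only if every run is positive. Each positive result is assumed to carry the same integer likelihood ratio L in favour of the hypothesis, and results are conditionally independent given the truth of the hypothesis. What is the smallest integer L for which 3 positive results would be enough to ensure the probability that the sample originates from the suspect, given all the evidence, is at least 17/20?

Prior odds = 0.0009/0.9991 = 9/9991.
Target odds = 0.85/0.15 = 17/3.
Need L³ ≥ 17/3 ÷ (9/9991) = 169847/27.
18³ = 5832 < 169847/27 ≤ 6859 = 19³, so L = 19.

19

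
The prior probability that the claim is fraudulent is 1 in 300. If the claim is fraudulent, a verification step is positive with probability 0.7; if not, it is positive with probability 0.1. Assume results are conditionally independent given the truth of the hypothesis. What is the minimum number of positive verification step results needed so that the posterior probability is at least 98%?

5

Prior odds = (1/300)/(299/300) = 1/299.
Likelihood ratio of a positive = 0.7/0.1 = 7.
Target odds: 0.98 ÷ 0.02 = 49.
Need (1/299) × 7ⁿ ≥ 49, i.e. 7ⁿ ≥ 14651.
7⁴ = 2401 falls short of 14651 but 7⁵ = 16807 reaches it, so n = 5.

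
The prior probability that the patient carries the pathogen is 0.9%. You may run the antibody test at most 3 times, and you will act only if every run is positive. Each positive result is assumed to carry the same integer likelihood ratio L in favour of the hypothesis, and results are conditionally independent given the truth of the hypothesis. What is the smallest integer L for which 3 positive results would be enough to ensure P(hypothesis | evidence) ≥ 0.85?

9

Prior odds = 0.009/0.991 = 9/991.
Target odds = 0.85/0.15 = 17/3.
Need L³ ≥ 17/3 ÷ (9/991) = 16847/27.
8³ = 512 < 16847/27 ≤ 729 = 9³, so L = 9.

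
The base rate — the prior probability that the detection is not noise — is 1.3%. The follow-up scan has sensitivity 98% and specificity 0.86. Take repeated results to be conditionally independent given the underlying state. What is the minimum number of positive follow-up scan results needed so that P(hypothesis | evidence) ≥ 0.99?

5

Prior odds: 0.013 ÷ 0.987 = 13/987.
False-positive rate = 1 − 0.86 = 0.14; likelihood ratio of a positive = 0.98/0.14 = 7.
Target odds: 0.99 ÷ 0.01 = 99.
Require 7ⁿ ≥ 99 ÷ (13/987) = 97713/13.
7⁴ = 2401 falls short of 97713/13 but 7⁵ = 16807 reaches it, so n = 5.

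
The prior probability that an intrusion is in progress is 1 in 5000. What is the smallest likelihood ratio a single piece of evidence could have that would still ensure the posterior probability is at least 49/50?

244951

Prior odds = 0.0002/0.9998 = 1/4999.
Target odds = 0.98/0.02 = 49.
Required Bayes factor = 49 ÷ (1/4999) = 244951.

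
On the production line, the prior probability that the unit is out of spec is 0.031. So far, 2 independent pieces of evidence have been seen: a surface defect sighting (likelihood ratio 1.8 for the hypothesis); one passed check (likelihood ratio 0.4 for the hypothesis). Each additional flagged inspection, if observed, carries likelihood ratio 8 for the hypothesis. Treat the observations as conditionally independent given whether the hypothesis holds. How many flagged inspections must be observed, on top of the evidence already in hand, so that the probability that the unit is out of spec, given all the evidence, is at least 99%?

Prior odds = 0.031/0.969 = 31/969.
Combined Bayes factor of the evidence already in hand = 1.8 × 0.4 = 0.72.
Odds after that evidence = (31/969) × 0.72 = 186/8075.
Target odds = 0.99/0.01 = 99.
Need 8ⁿ ≥ 99 ÷ (186/8075) = 266475/62.
8⁴ = 4096 falls short of 266475/62 but 8⁵ = 32768 reaches it, so n = 5.

5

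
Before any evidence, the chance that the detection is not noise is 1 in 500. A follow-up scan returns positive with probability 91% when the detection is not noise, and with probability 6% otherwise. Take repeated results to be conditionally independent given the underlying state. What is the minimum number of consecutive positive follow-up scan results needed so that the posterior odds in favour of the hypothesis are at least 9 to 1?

Prior odds = 0.002/0.998 = 1/499.
Likelihood ratio of a positive result = 0.91/0.06 = 91/6.
Target odds = 9.
Need (1/499) × (91/6)ⁿ ≥ 9, i.e. (91/6)ⁿ ≥ 4491.
(91/6)³ = 753571/216 falls short of 4491 but (91/6)⁴ = 68574961/1296 reaches it, so n = 4.

4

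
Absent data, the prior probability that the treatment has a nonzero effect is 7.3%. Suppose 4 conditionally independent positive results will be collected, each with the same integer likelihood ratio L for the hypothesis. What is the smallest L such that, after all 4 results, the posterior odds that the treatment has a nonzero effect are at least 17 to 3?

3

Prior odds = 0.073/0.927 = 73/927.
Target odds = 17/3.
Need L⁴ ≥ 17/3 ÷ (73/927) = 5253/73.
2⁴ = 16 < 5253/73 ≤ 81 = 3⁴, so L = 3.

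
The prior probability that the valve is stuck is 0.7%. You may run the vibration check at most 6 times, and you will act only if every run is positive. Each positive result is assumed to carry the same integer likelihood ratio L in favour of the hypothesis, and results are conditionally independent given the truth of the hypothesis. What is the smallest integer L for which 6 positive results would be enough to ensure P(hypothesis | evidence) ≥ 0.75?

3

Prior odds = 0.007/0.993 = 7/993.
Target odds = 0.75/0.25 = 3.
Need L⁶ ≥ 3 ÷ (7/993) = 2979/7.
2⁶ = 64 < 2979/7 ≤ 729 = 3⁶, so L = 3.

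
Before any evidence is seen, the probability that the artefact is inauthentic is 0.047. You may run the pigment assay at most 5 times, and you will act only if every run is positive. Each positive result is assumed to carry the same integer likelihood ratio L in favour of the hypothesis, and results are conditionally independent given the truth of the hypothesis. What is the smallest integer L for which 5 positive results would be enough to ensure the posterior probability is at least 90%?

3

Prior odds = 0.047/0.953 = 47/953.
Target odds = 0.9/0.1 = 9.
Need L⁵ ≥ 9 ÷ (47/953) = 8577/47.
2⁵ = 32 < 8577/47 ≤ 243 = 3⁵, so L = 3.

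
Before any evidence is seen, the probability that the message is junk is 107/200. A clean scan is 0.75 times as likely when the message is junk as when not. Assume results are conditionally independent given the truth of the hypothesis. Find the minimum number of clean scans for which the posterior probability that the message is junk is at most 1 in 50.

15

Prior odds = 0.535/0.465 = 107/93.
Likelihood ratio per clean scan = 0.75.
Target odds: 0.02 ÷ 0.98 = 1/49.
Need (107/93) × 0.75ⁿ ≤ 1/49, i.e. 0.75ⁿ ≤ 93/5243.
0.75¹⁴ = 4782969/268435456 is still above 93/5243 but 0.75¹⁵ ≈0.0133635 is at or below it, so n = 15.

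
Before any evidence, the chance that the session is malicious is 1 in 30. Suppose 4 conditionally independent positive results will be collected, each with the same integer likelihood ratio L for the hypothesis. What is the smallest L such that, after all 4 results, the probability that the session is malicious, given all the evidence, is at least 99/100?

8

Prior odds = (1/30)/(29/30) = 1/29.
Target odds = 0.99/0.01 = 99.
Need L⁴ ≥ 99 ÷ (1/29) = 2871.
7⁴ = 2401 < 2871 ≤ 4096 = 8⁴, so L = 8.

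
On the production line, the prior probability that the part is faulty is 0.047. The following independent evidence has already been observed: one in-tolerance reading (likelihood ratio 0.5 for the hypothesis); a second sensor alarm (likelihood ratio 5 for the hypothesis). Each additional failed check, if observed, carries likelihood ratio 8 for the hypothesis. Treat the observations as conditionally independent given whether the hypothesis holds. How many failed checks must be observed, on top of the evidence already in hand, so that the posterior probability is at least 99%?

Prior odds = 0.047/0.953 = 47/953.
Combined Bayes factor of the evidence already in hand = 0.5 × 5 = 2.5.
Odds after that evidence = (47/953) × 2.5 = 235/1906.
Target odds = 0.99/0.01 = 99.
Need 8ⁿ ≥ 99 ÷ (235/1906) = 188694/235.
8³ = 512 falls short of 188694/235 but 8⁴ = 4096 reaches it, so n = 4.

4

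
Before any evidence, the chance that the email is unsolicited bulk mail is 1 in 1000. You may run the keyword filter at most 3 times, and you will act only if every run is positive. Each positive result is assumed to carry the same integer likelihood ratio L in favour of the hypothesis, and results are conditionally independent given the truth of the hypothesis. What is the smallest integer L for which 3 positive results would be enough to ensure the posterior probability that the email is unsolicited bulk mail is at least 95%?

27

Prior odds = 0.001/0.999 = 1/999.
Target odds = 0.95/0.05 = 19.
Need L³ ≥ 19 ÷ (1/999) = 18981.
26³ = 17576 < 18981 ≤ 19683 = 27³, so L = 27.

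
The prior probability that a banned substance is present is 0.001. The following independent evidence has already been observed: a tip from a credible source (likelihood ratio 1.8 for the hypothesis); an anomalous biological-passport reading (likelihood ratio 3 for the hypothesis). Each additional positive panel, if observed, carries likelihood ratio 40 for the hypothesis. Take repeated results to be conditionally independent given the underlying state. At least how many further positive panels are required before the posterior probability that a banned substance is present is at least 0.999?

Prior odds = 0.001/0.999 = 1/999.
Combined Bayes factor of the evidence already in hand = 1.8 × 3 = 5.4.
Odds after that evidence = (1/999) × 5.4 = 1/185.
Target odds = 0.999/0.001 = 999.
Need 40ⁿ ≥ 999 ÷ (1/185) = 184815.
40³ = 64000 falls short of 184815 but 40⁴ = 2560000 reaches it, so n = 4.

4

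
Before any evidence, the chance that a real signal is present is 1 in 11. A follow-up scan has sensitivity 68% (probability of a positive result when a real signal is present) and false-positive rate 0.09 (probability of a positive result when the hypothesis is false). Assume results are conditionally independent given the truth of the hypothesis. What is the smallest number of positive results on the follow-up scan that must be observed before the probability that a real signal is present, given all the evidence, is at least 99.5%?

Prior odds = (1/11)/(10/11) = 0.1.
Likelihood ratio of a positive result = 0.68/0.09 = 68/9.
Target posterior odds = 0.995/0.005 = 199.
Need 0.1 × (68/9)ⁿ ≥ 199, i.e. (68/9)ⁿ ≥ 1990.
(68/9)³ = 314432/729 falls short of 1990 but (68/9)⁴ = 21381376/6561 reaches it, so n = 4.

4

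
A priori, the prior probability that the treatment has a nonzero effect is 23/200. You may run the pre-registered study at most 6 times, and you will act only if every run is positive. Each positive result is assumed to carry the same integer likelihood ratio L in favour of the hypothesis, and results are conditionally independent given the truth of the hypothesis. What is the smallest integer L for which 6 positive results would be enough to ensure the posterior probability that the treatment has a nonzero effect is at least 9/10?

Prior odds = 0.115/0.885 = 23/177.
Target odds = 0.9/0.1 = 9.
Need L⁶ ≥ 9 ÷ (23/177) = 1593/23.
2⁶ = 64 < 1593/23 ≤ 729 = 3⁶, so L = 3.

3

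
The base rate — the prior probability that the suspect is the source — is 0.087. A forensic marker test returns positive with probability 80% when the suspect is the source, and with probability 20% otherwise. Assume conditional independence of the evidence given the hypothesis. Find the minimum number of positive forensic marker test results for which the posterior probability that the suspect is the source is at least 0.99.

6

Prior odds = 0.087/0.913 = 87/913.
Likelihood ratio of a positive result = 0.8/0.2 = 4.
Target odds: 0.99 ÷ 0.01 = 99.
Need (87/913) × 4ⁿ ≥ 99, i.e. 4ⁿ ≥ 30129/29.
4⁵ = 1024 falls short of 30129/29 but 4⁶ = 4096 reaches it, so n = 6.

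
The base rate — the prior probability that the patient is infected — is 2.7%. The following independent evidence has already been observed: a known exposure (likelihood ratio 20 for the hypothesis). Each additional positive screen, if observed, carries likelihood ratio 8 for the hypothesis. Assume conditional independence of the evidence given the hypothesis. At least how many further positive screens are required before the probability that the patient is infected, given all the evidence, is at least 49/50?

3

Prior odds = 0.027/0.973 = 27/973.
Bayes factor of the evidence already in hand = 20.
Odds after that evidence = (27/973) × 20 = 540/973.
Target odds = 0.98/0.02 = 49.
Need 8ⁿ ≥ 49 ÷ (540/973) = 47677/540.
8² = 64 falls short of 47677/540 but 8³ = 512 reaches it, so n = 3.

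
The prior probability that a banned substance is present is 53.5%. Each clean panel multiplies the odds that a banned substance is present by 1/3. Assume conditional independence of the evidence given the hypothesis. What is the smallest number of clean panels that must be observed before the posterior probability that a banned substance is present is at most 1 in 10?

3

Prior odds = 0.535/0.465 = 107/93.
Likelihood ratio per clean panel = 1/3.
Target odds: 0.1 ÷ 0.9 = 1/9.
Require (1/3)ⁿ ≤ 1/9 ÷ (107/93) = 31/321.
(1/3)² = 1/9 is still above 31/321 but (1/3)³ = 1/27 is at or below it, so n = 3.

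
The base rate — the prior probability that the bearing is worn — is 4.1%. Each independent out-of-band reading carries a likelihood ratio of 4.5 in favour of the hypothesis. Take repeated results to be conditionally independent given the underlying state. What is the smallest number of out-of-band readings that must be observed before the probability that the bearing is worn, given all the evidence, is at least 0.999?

Prior odds: 0.041 ÷ 0.959 = 41/959.
Likelihood ratio per out-of-band reading = 4.5.
Target odds: 0.999 ÷ 0.001 = 999.
Require 4.5ⁿ ≥ 999 ÷ (41/959) = 958041/41.
4.5⁶ = 8303.765625 falls short of 958041/41 but 4.5⁷ = 4782969/128 reaches it, so n = 7.

7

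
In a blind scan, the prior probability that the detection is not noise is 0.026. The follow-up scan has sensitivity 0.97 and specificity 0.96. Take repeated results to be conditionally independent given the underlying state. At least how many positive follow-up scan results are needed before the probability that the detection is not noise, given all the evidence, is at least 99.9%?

4

Prior odds: 0.026 ÷ 0.974 = 13/487.
False-positive rate = 1 − 0.96 = 0.04; likelihood ratio of a positive = 0.97/0.04 = 24.25.
Target odds: 0.999 ÷ 0.001 = 999.
Require 24.25ⁿ ≥ 999 ÷ (13/487) = 486513/13.
24.25³ = 912673/64 falls short of 486513/13 but 24.25⁴ = 88529281/256 reaches it, so n = 4.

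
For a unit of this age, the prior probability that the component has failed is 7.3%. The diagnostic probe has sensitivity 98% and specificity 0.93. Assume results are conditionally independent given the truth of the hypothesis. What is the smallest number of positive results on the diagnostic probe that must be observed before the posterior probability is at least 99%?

Prior odds: 0.073 ÷ 0.927 = 73/927.
False-positive rate = 1 − 0.93 = 0.07; likelihood ratio of a positive = 0.98/0.07 = 14.
Target odds: 0.99 ÷ 0.01 = 99.
Require 14ⁿ ≥ 99 ÷ (73/927) = 91773/73.
14² = 196 falls short of 91773/73 but 14³ = 2744 reaches it, so n = 3.

3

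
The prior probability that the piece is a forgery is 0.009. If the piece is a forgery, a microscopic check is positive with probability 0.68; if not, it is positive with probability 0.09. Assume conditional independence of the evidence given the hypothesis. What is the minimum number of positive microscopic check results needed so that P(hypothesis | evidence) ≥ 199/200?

Prior odds = 0.009/0.991 = 9/991.
Likelihood ratio of a positive = 0.68/0.09 = 68/9.
Target posterior odds = 0.995/0.005 = 199.
Require (68/9)ⁿ ≥ 199 ÷ (9/991) = 197209/9.
(68/9)⁴ = 21381376/6561 falls short of 197209/9 but (68/9)⁵ ≈24622.5 reaches it, so n = 5.

5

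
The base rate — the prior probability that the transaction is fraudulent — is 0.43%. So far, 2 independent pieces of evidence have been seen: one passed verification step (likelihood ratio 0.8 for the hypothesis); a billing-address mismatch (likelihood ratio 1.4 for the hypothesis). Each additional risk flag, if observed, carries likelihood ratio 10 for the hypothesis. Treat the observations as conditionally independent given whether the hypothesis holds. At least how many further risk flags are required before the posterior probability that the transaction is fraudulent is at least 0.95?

Prior odds = 0.0043/0.9957 = 43/9957.
Combined Bayes factor of the evidence already in hand = 0.8 × 1.4 = 1.12.
Odds after that evidence = (43/9957) × 1.12 = 1204/248925.
Target odds = 0.95/0.05 = 19.
Need 10ⁿ ≥ 19 ÷ (1204/248925) = 4729575/1204.
10³ = 1000 falls short of 4729575/1204 but 10⁴ = 10000 reaches it, so n = 4.

4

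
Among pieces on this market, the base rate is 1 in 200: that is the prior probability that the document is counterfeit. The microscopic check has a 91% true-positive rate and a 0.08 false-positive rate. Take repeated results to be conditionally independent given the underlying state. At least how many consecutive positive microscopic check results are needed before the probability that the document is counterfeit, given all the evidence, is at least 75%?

3

Prior odds = 0.005/0.995 = 1/199.
Likelihood ratio of a positive result = 0.91/0.08 = 11.375.
Target odds: 0.75 ÷ 0.25 = 3.
Require 11.375ⁿ ≥ 3 ÷ (1/199) = 597.
11.375² = 129.390625 falls short of 597 but 11.375³ = 753571/512 reaches it, so n = 3.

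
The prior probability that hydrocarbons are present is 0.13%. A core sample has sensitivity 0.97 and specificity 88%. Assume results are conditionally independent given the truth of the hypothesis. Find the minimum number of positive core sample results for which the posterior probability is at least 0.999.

7

Prior odds = 0.0013/0.9987 = 13/9987.
False-positive rate = 1 − 0.88 = 0.12; likelihood ratio of a positive = 0.97/0.12 = 97/12.
Target posterior odds = 0.999/0.001 = 999.
Require (97/12)ⁿ ≥ 999 ÷ (13/9987) = 9977013/13.
(97/12)⁶ ≈278961 falls short of 9977013/13 but (97/12)⁷ ≈2.25493e+06 reaches it, so n = 7.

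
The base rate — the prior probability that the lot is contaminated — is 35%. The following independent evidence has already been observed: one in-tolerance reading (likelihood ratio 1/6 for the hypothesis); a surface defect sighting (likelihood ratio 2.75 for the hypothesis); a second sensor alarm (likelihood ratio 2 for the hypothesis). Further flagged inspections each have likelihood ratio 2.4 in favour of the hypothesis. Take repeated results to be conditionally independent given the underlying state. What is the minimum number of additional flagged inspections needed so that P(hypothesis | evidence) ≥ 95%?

5

Prior odds = 0.35/0.65 = 7/13.
Combined Bayes factor of the evidence already in hand = (1/6) × 2.75 × 2 = 11/12.
Odds after that evidence = (7/13) × 11/12 = 77/156.
Target odds = 0.95/0.05 = 19.
Need 2.4ⁿ ≥ 19 ÷ (77/156) = 2964/77.
2.4⁴ = 33.1776 falls short of 2964/77 but 2.4⁵ = 79.62624 reaches it, so n = 5.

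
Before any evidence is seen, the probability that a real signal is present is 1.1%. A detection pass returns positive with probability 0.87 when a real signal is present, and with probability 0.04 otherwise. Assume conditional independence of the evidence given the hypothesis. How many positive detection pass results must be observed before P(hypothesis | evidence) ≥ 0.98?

3

Prior odds: 0.011 ÷ 0.989 = 11/989.
Likelihood ratio of a positive result = 0.87/0.04 = 21.75.
Target posterior odds = 0.98/0.02 = 49.
Require 21.75ⁿ ≥ 49 ÷ (11/989) = 48461/11.
21.75² = 473.0625 falls short of 48461/11 but 21.75³ = 658503/64 reaches it, so n = 3.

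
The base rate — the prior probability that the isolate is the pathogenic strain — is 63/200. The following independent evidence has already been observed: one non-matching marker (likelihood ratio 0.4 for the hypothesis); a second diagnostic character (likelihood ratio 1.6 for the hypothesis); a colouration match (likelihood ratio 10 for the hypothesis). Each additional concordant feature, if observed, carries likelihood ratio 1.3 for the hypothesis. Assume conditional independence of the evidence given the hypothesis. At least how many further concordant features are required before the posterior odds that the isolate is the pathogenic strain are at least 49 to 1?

Prior odds = 0.315/0.685 = 63/137.
Combined Bayes factor of the evidence already in hand = 0.4 × 1.6 × 10 = 6.4.
Odds after that evidence = (63/137) × 6.4 = 2016/685.
Target odds = 49.
Need 1.3ⁿ ≥ 49 ÷ (2016/685) = 4795/288.
1.3¹⁰ ≈13.7858 falls short of 4795/288 but 1.3¹¹ ≈17.9216 reaches it, so n = 11.

11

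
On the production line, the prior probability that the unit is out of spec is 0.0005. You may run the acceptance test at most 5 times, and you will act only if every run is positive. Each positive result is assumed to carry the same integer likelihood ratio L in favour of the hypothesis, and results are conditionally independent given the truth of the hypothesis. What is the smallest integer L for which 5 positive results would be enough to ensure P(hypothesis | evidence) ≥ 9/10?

8

Prior odds = 0.0005/0.9995 = 1/1999.
Target odds = 0.9/0.1 = 9.
Need L⁵ ≥ 9 ÷ (1/1999) = 17991.
7⁵ = 16807 < 17991 ≤ 32768 = 8⁵, so L = 8.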